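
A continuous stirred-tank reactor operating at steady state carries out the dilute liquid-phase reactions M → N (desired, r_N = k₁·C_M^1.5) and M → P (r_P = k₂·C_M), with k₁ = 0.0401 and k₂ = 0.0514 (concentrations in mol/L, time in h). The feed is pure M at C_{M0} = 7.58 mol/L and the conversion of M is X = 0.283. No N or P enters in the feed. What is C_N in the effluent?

Exit C_M = C_{M0}(1−X) = 7.58×0.717 = 5.435 mol/L.
Rates in a CSTR are evaluated at the outlet concentration: r_N = 0.0401×5.435^1.5 = 0.5081, r_P = 0.0514×5.435 = 0.2794.
Fraction of consumed M going to N: r_N/(r_N+r_P) = 0.6452.
C_N = 0.6452·C_{M0}·X = 0.6452×7.58×0.283 = 1.38 mol/L.

1.38 mol/L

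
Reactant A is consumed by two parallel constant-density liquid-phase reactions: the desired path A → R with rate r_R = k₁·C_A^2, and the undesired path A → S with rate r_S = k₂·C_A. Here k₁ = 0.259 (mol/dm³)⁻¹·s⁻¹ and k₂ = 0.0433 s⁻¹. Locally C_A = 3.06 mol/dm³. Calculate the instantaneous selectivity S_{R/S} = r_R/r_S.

18.3

S_{R/S} = r_R/r_S = (k₁·C_A^2)/(k₂·C_A) = (k₁/k₂)·C_A.
= (0.259×3.060^2) / (0.0433×3.060) = 2.425/0.1325 = 18.3.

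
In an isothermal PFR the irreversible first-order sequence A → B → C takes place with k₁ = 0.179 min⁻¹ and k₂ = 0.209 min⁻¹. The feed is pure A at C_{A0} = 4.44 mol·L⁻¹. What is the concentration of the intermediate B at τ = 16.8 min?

0.518 mol·L⁻¹

The intermediate concentration in a first-order A→B→C sequence is C_B = k₁C_{A0}(e^(−k₁τ) − e^(−k₂τ))/(k₂−k₁).
e^(−k₁τ) = e^(−0.179×16.8) = e^(−3.007) = 0.04943; e^(−k₂τ) = e^(−3.511) = 0.02986.
C_B = 0.179×4.44/(0.209−0.179) × (0.04943−0.02986) = 26.49×0.01957 = 0.5184 mol·L⁻¹.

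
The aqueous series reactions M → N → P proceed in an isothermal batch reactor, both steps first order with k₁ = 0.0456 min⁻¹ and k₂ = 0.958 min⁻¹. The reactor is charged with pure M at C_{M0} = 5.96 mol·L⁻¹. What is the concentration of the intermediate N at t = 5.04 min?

0.234 mol·L⁻¹

The intermediate concentration in a first-order A→B→C sequence is C_N = k₁C_{M0}(e^(−k₁t) − e^(−k₂t))/(k₂−k₁).
e^(−k₁t) = e^(−0.0456×5.04) = e^(−0.2298) = 0.7947; e^(−k₂t) = e^(−4.828) = 0.008000.
C_N = 0.0456×5.96/(0.958−0.0456) × (0.7947−0.008000) = 0.2979×0.7867 = 0.2343 mol·L⁻¹.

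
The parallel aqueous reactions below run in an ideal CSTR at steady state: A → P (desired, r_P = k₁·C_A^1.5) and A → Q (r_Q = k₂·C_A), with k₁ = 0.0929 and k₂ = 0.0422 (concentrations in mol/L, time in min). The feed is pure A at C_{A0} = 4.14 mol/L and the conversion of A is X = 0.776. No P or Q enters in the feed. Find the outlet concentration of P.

2.18 mol/L

Exit C_A = C_{A0}(1−X) = 4.14×0.224 = 0.9274 mol/L.
Rates in a CSTR are evaluated at the outlet concentration: r_P = 0.0929×0.9274^1.5 = 0.08296, r_Q = 0.0422×0.9274 = 0.03913.
Fraction of consumed A going to P: r_P/(r_P+r_Q) = 0.6795.
C_P = 0.6795·C_{A0}·X = 0.6795×4.14×0.776 = 2.18 mol/L.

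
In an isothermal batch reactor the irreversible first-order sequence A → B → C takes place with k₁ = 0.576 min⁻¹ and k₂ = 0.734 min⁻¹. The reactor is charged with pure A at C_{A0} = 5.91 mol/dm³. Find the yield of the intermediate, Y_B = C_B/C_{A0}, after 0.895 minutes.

0.287

The intermediate concentration in a first-order A→B→C sequence is C_B = k₁C_{A0}(e^(−k₁t) − e^(−k₂t))/(k₂−k₁).
e^(−k₁t) = e^(−0.576×0.895) = e^(−0.5155) = 0.5972; e^(−k₂t) = e^(−0.6569) = 0.5184.
C_B = 0.576×5.91/(0.734−0.576) × (0.5972−0.5184) = 21.55×0.07875 = 1.697 mol/dm³.
Y_B = C_B/C_{A0} = 1.697/5.91 = 0.287.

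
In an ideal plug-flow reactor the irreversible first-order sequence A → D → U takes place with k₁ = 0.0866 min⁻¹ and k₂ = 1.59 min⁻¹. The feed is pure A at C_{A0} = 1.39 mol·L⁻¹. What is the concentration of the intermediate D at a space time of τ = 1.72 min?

0.0638 mol·L⁻¹

The intermediate concentration in a first-order A→B→C sequence is C_D = k₁C_{A0}(e^(−k₁τ) − e^(−k₂τ))/(k₂−k₁).
e^(−k₁τ) = e^(−0.0866×1.72) = e^(−0.1490) = 0.8616; e^(−k₂τ) = e^(−2.735) = 0.06491.
C_D = 0.0866×1.39/(1.59−0.0866) × (0.8616−0.06491) = 0.08007×0.7967 = 0.06379 mol·L⁻¹.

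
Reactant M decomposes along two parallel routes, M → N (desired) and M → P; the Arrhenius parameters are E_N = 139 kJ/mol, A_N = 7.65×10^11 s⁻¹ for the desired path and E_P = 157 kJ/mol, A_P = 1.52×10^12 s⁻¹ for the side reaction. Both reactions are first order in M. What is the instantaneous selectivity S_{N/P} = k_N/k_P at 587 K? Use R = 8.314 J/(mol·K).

k_N/k_P = (A_N/A_P)·exp[−(E_N−E_P)/(RT)] = (A_N/A_P)·exp[(E_P−E_N)/(RT)].
(E_P−E_N)/(RT) = (157−139)×10³/(8.314×587) = 18000/4880 = 3.688.
k_N/k_P = (7.65×10^11/1.52×10^12)·exp(3.688) = 0.5033 × 39.98 = 20.1.

20.1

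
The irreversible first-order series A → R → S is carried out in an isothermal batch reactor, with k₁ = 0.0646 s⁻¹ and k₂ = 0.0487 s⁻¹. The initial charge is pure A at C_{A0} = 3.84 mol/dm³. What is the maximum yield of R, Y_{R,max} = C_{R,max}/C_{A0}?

0.421

For a first-order series the maximum intermediate yield is C_{R,max}/C_{A0} = (k₁/k₂)^[k₂/(k₂−k₁)].
= (0.0646/0.0487)^(0.0487/(0.0487−0.0646)) = (1.326)^(-3.063) = 0.4209.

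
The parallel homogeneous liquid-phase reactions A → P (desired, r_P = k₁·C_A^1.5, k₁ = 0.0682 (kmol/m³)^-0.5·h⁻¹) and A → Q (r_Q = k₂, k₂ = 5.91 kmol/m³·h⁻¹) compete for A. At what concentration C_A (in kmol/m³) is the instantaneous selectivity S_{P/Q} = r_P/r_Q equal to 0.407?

10.8 kmol/m³

S_{P/Q} = (k₁/k₂)·C_A^1.5 ⇒ C_A = (S·k₂/k₁)^(1/1.5).
= (0.407×5.91/0.0682)^(0.6667) = (35.27)^(0.6667) = 10.8 kmol/m³.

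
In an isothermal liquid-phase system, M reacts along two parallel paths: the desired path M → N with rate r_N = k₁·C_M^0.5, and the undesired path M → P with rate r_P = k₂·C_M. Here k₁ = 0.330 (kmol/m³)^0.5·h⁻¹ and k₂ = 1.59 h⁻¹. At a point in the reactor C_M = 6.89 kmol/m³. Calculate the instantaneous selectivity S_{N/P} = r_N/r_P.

S_{N/P} = r_N/r_P = (k₁·C_M^0.5)/(k₂·C_M) = (k₁/k₂)·C_M^-0.5.
= (0.330×6.890^0.5) / (1.59×6.890) = 0.8662/10.96 = 0.0791.

0.0791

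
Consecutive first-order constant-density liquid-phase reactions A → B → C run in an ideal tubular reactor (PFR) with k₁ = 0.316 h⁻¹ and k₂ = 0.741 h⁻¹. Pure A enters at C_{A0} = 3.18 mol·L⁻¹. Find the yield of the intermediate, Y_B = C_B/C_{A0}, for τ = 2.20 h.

0.225

For first-order series with pure A initially, C_B(τ) = k₁C_{A0}/(k₂−k₁)·(e^(−k₁τ) − e^(−k₂τ)).
e^(−k₁τ) = e^(−0.316×2.20) = e^(−0.6952) = 0.4990; e^(−k₂τ) = e^(−1.630) = 0.1959.
C_B = 0.316×3.18/(0.741−0.316) × (0.4990−0.1959) = 2.364×0.3031 = 0.7166 mol·L⁻¹.
Y_B = C_B/C_{A0} = 0.7166/3.18 = 0.225.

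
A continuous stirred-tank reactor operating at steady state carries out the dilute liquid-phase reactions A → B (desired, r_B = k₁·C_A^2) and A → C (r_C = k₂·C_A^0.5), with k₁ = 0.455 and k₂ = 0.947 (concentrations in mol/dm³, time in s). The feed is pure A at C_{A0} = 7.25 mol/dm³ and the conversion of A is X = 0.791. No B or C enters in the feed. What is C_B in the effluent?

Exit C_A = C_{A0}(1−X) = 7.25×0.209 = 1.515 mol/dm³.
In a CSTR the entire volume is at exit conditions, so r_B = 0.455×1.515^2 = 1.045 and r_C = 0.947×1.515^0.5 = 1.166.
Fraction of consumed A going to B: r_B/(r_B+r_C) = 0.4726.
C_B = 0.4726·C_{A0}·X = 0.4726×7.25×0.791 = 2.71 mol/dm³.

2.71 mol/dm³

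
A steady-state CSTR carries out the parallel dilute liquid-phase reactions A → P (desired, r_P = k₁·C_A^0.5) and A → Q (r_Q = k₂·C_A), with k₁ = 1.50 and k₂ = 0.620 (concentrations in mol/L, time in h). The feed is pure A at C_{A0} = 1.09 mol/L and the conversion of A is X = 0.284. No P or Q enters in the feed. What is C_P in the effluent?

Exit C_A = C_{A0}(1−X) = 1.09×0.716 = 0.7804 mol/L.
A CSTR operates uniformly at the exit composition, giving r_P = 1.325 and r_Q = 0.4839 (each k·C_A^n at C_A = 0.7804).
Fraction of consumed A going to P: r_P/(r_P+r_Q) = 0.7325.
C_P = 0.7325·C_{A0}·X = 0.7325×1.09×0.284 = 0.227 mol/L.

0.227 mol/L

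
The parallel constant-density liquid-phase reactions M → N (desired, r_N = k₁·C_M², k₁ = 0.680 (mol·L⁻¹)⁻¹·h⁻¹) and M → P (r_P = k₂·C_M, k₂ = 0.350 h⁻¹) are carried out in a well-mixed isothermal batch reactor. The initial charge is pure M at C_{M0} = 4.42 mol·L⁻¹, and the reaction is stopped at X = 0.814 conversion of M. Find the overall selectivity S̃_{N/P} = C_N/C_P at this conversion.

C_M = C_{M0}(1−X) = 0.8221 mol·L⁻¹.
Along a PFR/batch, dC_P/dC_M = −r_P/(r_N+r_P) = −k₂/(k₂+k₁·C_M).
Integrating from C_{M0} to C_M: C_P = (0.350/0.680)·ln[(0.350+0.680·4.42)/(0.350+0.680·0.822)] = 0.5147·ln(3.356/0.9090) = 0.6722 mol·L⁻¹.
Then C_N = (C_{M0}−C_M) − C_P = 3.598 − 0.6722 = 2.926 mol·L⁻¹.
S̃_{N/P} = C_N/C_P = 2.926/0.6722 = 4.35.

4.35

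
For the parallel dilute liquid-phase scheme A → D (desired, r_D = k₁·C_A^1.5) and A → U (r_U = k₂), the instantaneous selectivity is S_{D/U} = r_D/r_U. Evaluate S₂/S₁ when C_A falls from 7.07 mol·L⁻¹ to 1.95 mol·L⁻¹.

S_{D/U} = (k₁/k₂)·C_A^1.5, so S₂/S₁ = (C_{A,2}/C_{A,1})^1.5.
= (1.95/7.07)^1.5 = (0.2758)^1.5 = 0.145.

0.145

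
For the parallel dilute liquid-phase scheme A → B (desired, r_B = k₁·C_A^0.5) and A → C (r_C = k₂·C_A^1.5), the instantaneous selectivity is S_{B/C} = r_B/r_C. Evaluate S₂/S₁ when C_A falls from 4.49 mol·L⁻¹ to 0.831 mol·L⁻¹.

5.40

S_{B/C} = (k₁/k₂)·C_A⁻¹, so S₂/S₁ = (C_{A,2}/C_{A,1})⁻¹.
= 4.49/0.831 = 5.40.
Selectivity toward B rises as C_A falls — low-concentration operation is favoured.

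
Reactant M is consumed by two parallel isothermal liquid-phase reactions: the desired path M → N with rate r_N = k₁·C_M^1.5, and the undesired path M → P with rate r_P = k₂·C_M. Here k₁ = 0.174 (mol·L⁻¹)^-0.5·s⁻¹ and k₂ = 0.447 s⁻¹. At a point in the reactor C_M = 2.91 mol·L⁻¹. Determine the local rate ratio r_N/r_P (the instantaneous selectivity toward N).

S_{N/P} = r_N/r_P = (k₁·C_M^1.5)/(k₂·C_M) = (k₁/k₂)·C_M^0.5.
= (0.174×2.910^1.5) / (0.447×2.910) = 0.8638/1.301 = 0.664.
Since the desired path is higher order in M, keeping C_M high (PFR or concentrated feed) favours N.

0.664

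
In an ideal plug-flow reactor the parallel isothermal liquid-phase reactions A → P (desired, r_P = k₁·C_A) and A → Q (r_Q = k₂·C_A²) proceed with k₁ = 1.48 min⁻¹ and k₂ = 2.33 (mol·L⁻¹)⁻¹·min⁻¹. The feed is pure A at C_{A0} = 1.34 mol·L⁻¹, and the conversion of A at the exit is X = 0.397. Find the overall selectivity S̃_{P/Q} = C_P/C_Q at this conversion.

C_A = C_{A0}(1−X) = 0.8080 mol·L⁻¹.
Along a PFR/batch, dC_P/dC_A = −r_P/(r_P+r_Q) = −k₁/(k₁+k₂·C_A).
Integrating from C_{A0} to C_A: C_P = (1.48/2.33)·ln[(1.48+2.33·1.34)/(1.48+2.33·0.808)] = 0.6352·ln(4.602/3.363) = 0.1993 mol·L⁻¹.
C_Q = (C_{A0}−C_A)−C_P = 0.3327 mol·L⁻¹; S̃_{P/Q} = 0.1993/0.3327 = 0.599.

0.599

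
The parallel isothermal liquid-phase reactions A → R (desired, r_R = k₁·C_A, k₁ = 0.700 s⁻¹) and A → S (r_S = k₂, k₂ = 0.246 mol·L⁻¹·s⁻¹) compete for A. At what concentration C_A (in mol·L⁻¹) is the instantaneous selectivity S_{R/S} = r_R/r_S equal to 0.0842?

0.0296 mol·L⁻¹

S_{R/S} = (k₁/k₂)·C_A ⇒ C_A = S·k₂/k₁.
= 0.0842×0.246/0.700 = 0.0296 mol·L⁻¹.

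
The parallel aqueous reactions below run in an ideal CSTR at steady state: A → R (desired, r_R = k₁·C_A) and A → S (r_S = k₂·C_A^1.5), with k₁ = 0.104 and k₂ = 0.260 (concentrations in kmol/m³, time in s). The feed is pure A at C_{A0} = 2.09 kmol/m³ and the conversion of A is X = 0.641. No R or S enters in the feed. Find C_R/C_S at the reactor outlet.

0.462

Exit C_A = C_{A0}(1−X) = 2.09×0.359 = 0.7503 kmol/m³.
Rates in a CSTR are evaluated at the outlet concentration: r_R = 0.104×0.7503 = 0.07803, r_S = 0.260×0.7503^1.5 = 0.1690.
Overall selectivity = C_R/C_S = r_Rτ/(r_Sτ) = r_R/r_S = 0.462.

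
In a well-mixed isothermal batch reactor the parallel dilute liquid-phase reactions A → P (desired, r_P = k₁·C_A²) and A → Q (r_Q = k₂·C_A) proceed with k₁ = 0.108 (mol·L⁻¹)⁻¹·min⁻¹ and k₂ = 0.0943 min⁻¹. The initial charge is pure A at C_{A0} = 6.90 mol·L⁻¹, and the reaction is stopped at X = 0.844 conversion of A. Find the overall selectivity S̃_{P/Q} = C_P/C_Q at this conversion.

3.82

C_A = C_{A0}(1−X) = 1.076 mol·L⁻¹.
Along a PFR/batch, dC_Q/dC_A = −r_Q/(r_P+r_Q) = −k₂/(k₂+k₁·C_A).
Integrating from C_{A0} to C_A: C_Q = (0.0943/0.108)·ln[(0.0943+0.108·6.90)/(0.0943+0.108·1.08)] = 0.8731·ln(0.8395/0.2106) = 1.208 mol·L⁻¹.
Then C_P = (C_{A0}−C_A) − C_Q = 5.824 − 1.208 = 4.616 mol·L⁻¹.
S̃_{P/Q} = C_P/C_Q = 4.616/1.208 = 3.82.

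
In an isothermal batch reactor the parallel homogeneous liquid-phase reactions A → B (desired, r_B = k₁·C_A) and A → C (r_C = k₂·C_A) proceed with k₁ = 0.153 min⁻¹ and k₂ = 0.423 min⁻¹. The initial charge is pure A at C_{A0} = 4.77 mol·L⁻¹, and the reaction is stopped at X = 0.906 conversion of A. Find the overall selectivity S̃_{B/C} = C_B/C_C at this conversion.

C_A = C_{A0}(1−X) = 0.4484 mol·L⁻¹.
Both paths are first order in A, so the instantaneous fraction to B is constant: dC_B/d(−C_A) = k₁/(k₁+k₂) = 0.2656.
C_B = 0.2656·(C_{A0}−C_A) = 0.2656×4.322 = 1.15 mol·L⁻¹.
C_C = (C_{A0}−C_A)−C_B = 3.174 mol·L⁻¹; S̃_{B/C} = 1.148/3.174 = 0.362.

0.362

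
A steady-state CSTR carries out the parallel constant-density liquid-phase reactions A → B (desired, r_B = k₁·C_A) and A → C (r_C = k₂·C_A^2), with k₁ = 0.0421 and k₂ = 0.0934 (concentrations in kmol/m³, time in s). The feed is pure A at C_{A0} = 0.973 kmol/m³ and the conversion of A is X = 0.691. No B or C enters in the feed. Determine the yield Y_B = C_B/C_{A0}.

0.415

Exit C_A = C_{A0}(1−X) = 0.973×0.309 = 0.3007 kmol/m³.
In a CSTR the entire volume is at exit conditions, so r_B = 0.0421×0.3007 = 0.01266 and r_C = 0.0934×0.3007^2 = 0.008443.
Fraction of consumed A going to B: r_B/(r_B+r_C) = 0.5999.
C_B = 0.5999·C_{A0}·X = 0.5999×0.973×0.691 = 0.403 kmol/m³; Y_B = C_B/C_{A0} = 0.415.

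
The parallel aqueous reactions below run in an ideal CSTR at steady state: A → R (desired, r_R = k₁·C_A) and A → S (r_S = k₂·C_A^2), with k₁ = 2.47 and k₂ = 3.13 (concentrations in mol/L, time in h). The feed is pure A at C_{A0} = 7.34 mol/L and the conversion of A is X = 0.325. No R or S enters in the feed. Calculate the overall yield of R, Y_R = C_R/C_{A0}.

Exit C_A = C_{A0}(1−X) = 7.34×0.675 = 4.955 mol/L.
A CSTR operates uniformly at the exit composition, giving r_R = 12.24 and r_S = 76.83 (each k·C_A^n at C_A = 4.955).
Fraction of consumed A going to R: r_R/(r_R+r_S) = 0.1374.
C_R = 0.1374·C_{A0}·X = 0.1374×7.34×0.325 = 0.328 mol/L; Y_R = C_R/C_{A0} = 0.0447.

0.0447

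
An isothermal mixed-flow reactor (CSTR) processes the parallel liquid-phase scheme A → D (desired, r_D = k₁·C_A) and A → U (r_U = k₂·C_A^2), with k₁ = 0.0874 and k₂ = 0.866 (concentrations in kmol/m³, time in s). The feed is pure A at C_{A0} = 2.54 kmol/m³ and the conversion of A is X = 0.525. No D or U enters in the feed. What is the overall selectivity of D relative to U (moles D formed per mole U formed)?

0.0837

Exit C_A = C_{A0}(1−X) = 2.54×0.475 = 1.206 kmol/m³.
A CSTR operates uniformly at the exit composition, giving r_D = 0.1054 and r_U = 1.261 (each k·C_A^n at C_A = 1.206).
Overall selectivity = C_D/C_U = r_Dτ/(r_Uτ) = r_D/r_U = 0.0837.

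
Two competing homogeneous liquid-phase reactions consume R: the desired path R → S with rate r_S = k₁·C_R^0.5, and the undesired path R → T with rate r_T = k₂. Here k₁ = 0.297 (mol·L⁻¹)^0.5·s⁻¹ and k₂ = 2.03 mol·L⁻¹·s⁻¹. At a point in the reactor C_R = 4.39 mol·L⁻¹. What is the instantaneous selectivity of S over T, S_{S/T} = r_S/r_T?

0.307

S_{S/T} = r_S/r_T = (k₁·C_R^0.5)/(k₂) = (k₁/k₂)·C_R^0.5.
= (0.297×4.390^0.5) / (2.03) = 0.6223/2.030 = 0.307.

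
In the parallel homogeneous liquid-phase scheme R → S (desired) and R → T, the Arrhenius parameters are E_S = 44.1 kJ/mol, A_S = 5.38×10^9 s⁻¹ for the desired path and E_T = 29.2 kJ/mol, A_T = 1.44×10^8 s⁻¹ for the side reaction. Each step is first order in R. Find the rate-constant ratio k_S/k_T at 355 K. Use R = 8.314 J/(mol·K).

0.240

k_S/k_T = (A_S/A_T)·exp[−(E_S−E_T)/(RT)] = (A_S/A_T)·exp[(E_T−E_S)/(RT)].
(E_T−E_S)/(RT) = (29.2−44.1)×10³/(8.314×355) = -14900/2951 = -5.048.
k_S/k_T = (5.38×10^9/1.44×10^8)·exp(-5.048) = 37.36 × 0.006420 = 0.240.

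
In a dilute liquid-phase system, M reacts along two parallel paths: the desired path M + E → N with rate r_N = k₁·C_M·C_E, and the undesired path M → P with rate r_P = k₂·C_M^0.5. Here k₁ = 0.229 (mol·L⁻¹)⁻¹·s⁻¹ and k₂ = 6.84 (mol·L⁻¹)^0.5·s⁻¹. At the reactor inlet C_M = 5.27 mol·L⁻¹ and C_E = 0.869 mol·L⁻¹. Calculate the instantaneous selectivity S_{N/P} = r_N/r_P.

S_{N/P} = r_N/r_P = (k₁·C_M·C_E)/(k₂·C_M^0.5) = (k₁/k₂)·C_M^0.5·C_E.
= (0.229×5.270×0.8690) / (6.84×5.270^0.5) = 1.049/15.70 = 0.0668.
Since the desired path is higher order in M, keeping C_M high (PFR or concentrated feed) favours N.

0.0668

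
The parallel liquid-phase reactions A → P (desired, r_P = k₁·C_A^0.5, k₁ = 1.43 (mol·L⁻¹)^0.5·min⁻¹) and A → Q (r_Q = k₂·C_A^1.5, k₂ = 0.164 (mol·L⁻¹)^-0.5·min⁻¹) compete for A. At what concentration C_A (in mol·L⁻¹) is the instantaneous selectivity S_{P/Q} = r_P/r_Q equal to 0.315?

S_{P/Q} = (k₁/k₂)·C_A⁻¹ ⇒ C_A = (S·k₂/k₁)^(-1).
= (0.315×0.164/1.43)^(-1) = (0.03613)^(-1) = 27.7 mol·L⁻¹.

27.7 mol·L⁻¹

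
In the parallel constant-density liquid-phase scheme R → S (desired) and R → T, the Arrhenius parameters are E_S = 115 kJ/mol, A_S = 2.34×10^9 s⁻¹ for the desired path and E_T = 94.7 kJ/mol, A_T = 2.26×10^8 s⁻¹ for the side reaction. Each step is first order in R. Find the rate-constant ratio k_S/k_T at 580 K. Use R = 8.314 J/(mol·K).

0.154

Since both paths have the same order in R, the concentration cancels and S_{S/T} = k_S/k_T = (A_S/A_T)·exp[(E_T−E_S)/(RT)].
(E_T−E_S)/(RT) = (94.7−115)×10³/(8.314×580) = -20300/4822 = -4.210.
k_S/k_T = (2.34×10^9/2.26×10^8)·exp(-4.210) = 10.35 × 0.01485 = 0.154.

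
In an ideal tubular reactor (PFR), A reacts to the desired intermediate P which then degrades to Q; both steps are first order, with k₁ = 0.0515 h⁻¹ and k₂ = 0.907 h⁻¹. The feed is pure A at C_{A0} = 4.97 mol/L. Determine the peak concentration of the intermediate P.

Evaluating C_P at τ_opt = ln(k₂/k₁)/(k₂−k₁) gives C_{P,max}/C_{A0} = (k₁/k₂)^[k₂/(k₂−k₁)].
= (0.0515/0.907)^(0.907/(0.907−0.0515)) = (0.05678)^(1.060) = 0.04778.
C_{P,max} = 0.04778×4.97 = 0.237 mol/L.

0.237 mol/L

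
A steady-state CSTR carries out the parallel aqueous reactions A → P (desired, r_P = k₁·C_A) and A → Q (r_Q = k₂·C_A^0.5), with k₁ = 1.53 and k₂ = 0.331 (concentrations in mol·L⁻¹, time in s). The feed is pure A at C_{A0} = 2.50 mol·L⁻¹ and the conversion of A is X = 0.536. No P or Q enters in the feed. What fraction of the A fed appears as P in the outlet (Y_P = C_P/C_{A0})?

Exit C_A = C_{A0}(1−X) = 2.50×0.464 = 1.160 mol·L⁻¹.
In a CSTR the entire volume is at exit conditions, so r_P = 1.53×1.160 = 1.775 and r_Q = 0.331×1.160^0.5 = 0.3565.
Fraction of consumed A going to P: r_P/(r_P+r_Q) = 0.8327.
C_P = 0.8327·C_{A0}·X = 0.8327×2.50×0.536 = 1.12 mol·L⁻¹; Y_P = C_P/C_{A0} = 0.446.

0.446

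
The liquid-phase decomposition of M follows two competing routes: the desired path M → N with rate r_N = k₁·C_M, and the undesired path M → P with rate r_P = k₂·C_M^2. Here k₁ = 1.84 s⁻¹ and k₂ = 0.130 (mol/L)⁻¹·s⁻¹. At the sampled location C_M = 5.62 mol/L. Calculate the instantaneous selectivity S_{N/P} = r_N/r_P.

2.52

S_{N/P} = r_N/r_P = (k₁·C_M)/(k₂·C_M^2) = (k₁/k₂)·C_M⁻¹.
= (1.84×5.620) / (0.130×5.620^2) = 10.34/4.106 = 2.52.
The undesired path is higher order in M, so low C_M (CSTR or dilute feed) favours N.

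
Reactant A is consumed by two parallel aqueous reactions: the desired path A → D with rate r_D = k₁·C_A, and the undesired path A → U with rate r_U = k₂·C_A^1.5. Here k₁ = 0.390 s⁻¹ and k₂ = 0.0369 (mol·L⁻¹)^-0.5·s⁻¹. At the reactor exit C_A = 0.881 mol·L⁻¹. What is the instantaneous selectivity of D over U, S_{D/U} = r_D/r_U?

11.3

S_{D/U} = r_D/r_U = (k₁·C_A)/(k₂·C_A^1.5) = (k₁/k₂)·C_A^-0.5.
= (0.390×0.8810) / (0.0369×0.8810^1.5) = 0.3436/0.03051 = 11.3.
The undesired path is higher order in A, so low C_A (CSTR or dilute feed) favours D.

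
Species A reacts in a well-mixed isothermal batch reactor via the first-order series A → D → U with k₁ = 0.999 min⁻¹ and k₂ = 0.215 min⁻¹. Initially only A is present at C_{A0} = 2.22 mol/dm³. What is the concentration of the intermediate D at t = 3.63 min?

The intermediate concentration in a first-order A→B→C sequence is C_D = k₁C_{A0}(e^(−k₁t) − e^(−k₂t))/(k₂−k₁).
e^(−k₁t) = e^(−0.999×3.63) = e^(−3.626) = 0.02661; e^(−k₂t) = e^(−0.7804) = 0.4582.
C_D = 0.999×2.22/(0.215−0.999) × (0.02661−0.4582) = (-2.829)×(-0.4316) = 1.221 mol/dm³.

1.22 mol/dm³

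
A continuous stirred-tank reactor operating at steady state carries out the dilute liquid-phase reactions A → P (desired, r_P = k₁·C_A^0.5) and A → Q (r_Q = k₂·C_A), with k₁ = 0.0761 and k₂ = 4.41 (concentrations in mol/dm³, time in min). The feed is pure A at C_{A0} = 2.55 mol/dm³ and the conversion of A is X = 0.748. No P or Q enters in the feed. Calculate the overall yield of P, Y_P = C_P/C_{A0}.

0.0158

Exit C_A = C_{A0}(1−X) = 2.55×0.252 = 0.6426 mol/dm³.
In a CSTR the entire volume is at exit conditions, so r_P = 0.0761×0.6426^0.5 = 0.06100 and r_Q = 4.41×0.6426 = 2.834.
Fraction of consumed A going to P: r_P/(r_P+r_Q) = 0.02107.
C_P = 0.02107·C_{A0}·X = 0.02107×2.55×0.748 = 0.0402 mol/dm³; Y_P = C_P/C_{A0} = 0.0158.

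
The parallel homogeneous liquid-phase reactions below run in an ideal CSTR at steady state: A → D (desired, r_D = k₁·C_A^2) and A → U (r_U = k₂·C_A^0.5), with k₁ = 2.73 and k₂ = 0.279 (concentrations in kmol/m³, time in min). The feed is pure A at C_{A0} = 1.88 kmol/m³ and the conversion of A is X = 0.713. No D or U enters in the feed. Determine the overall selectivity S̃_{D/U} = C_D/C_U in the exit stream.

3.88

Exit C_A = C_{A0}(1−X) = 1.88×0.287 = 0.5396 kmol/m³.
A CSTR operates uniformly at the exit composition, giving r_D = 0.7948 and r_U = 0.2049 (each k·C_A^n at C_A = 0.5396).
Overall selectivity = C_D/C_U = r_Dτ/(r_Uτ) = r_D/r_U = 3.88.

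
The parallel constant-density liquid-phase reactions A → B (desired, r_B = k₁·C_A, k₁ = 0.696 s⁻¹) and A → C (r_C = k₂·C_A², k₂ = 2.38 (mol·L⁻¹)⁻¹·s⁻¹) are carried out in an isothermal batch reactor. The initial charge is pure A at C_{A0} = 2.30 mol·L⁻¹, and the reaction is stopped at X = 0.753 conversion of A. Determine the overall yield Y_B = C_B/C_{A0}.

C_A = C_{A0}(1−X) = 0.5681 mol·L⁻¹.
Along a PFR/batch, dC_B/dC_A = −r_B/(r_B+r_C) = −k₁/(k₁+k₂·C_A).
Integrating from C_{A0} to C_A: C_B = (0.696/2.38)·ln[(0.696+2.38·2.30)/(0.696+2.38·0.568)] = 0.2924·ln(6.170/2.048) = 0.3225 mol·L⁻¹.
Y_B = C_B/C_{A0} = 0.3225/2.30 = 0.140.

0.140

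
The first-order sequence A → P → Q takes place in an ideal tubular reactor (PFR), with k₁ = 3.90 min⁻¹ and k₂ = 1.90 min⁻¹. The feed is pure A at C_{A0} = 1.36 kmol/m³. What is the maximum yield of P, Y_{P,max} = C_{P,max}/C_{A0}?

For a first-order series the maximum intermediate yield is C_{P,max}/C_{A0} = (k₁/k₂)^[k₂/(k₂−k₁)].
= (3.90/1.90)^(1.90/(1.90−3.90)) = (2.053)^(-0.9500) = 0.5050.

0.505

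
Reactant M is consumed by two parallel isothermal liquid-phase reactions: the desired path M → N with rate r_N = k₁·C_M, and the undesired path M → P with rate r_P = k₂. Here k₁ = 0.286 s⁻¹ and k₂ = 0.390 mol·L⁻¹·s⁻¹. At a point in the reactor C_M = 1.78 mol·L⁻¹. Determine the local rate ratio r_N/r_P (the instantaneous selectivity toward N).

1.31

S_{N/P} = r_N/r_P = (k₁·C_M)/(k₂) = (k₁/k₂)·C_M.
= (0.286×1.780) / (0.390) = 0.5091/0.3900 = 1.31.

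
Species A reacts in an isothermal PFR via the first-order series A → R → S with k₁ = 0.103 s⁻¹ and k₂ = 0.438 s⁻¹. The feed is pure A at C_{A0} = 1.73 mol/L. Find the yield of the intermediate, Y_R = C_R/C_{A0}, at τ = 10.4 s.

0.102

The intermediate concentration in a first-order A→B→C sequence is C_R = k₁C_{A0}(e^(−k₁τ) − e^(−k₂τ))/(k₂−k₁).
e^(−k₁τ) = e^(−0.103×10.4) = e^(−1.071) = 0.3426; e^(−k₂τ) = e^(−4.555) = 0.01051.
C_R = 0.103×1.73/(0.438−0.103) × (0.3426−0.01051) = 0.5319×0.3321 = 0.1766 mol/L.
Y_R = C_R/C_{A0} = 0.1766/1.73 = 0.102.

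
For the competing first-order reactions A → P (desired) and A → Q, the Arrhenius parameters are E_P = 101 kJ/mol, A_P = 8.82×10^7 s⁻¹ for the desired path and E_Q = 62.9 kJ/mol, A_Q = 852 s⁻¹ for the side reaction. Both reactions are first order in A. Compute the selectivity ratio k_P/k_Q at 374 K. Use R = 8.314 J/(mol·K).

k_P/k_Q = (A_P/A_Q)·exp[−(E_P−E_Q)/(RT)] = (A_P/A_Q)·exp[(E_Q−E_P)/(RT)].
(E_Q−E_P)/(RT) = (62.9−101)×10³/(8.314×374) = -38100/3109 = -12.25.
k_P/k_Q = (8.82×10^7/852)·exp(-12.25) = 1.035×10^5 × 4.771×10^-6 = 0.494.

0.494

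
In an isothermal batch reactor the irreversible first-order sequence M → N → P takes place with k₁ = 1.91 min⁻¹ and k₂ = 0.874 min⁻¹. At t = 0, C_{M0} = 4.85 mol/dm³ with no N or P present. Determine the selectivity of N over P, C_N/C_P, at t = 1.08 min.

For first-order series with pure M initially, C_N(t) = k₁C_{M0}/(k₂−k₁)·(e^(−k₁t) − e^(−k₂t)).
e^(−k₁t) = e^(−1.91×1.08) = e^(−2.063) = 0.1271; e^(−k₂t) = e^(−0.9439) = 0.3891.
C_N = 1.91×4.85/(0.874−1.91) × (0.1271−0.3891) = (-8.942)×(-0.2620) = 2.343 mol/dm³.
C_M = C_{M0}e^(−k₁t) = 0.6164 mol/dm³, so C_P = C_{M0}−C_M−C_N = 1.891 mol/dm³; C_N/C_P = 1.24.

1.24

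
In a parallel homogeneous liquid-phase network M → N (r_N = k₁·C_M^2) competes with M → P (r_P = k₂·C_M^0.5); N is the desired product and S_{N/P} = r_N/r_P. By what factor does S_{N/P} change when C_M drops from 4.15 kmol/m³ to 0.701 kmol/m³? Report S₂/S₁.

0.0694

S_{N/P} = (k₁/k₂)·C_M^1.5, so S₂/S₁ = (C_{M,2}/C_{M,1})^1.5.
= (0.701/4.15)^1.5 = (0.1689)^1.5 = 0.0694.
Selectivity toward N falls as C_M falls — high-concentration operation is favoured.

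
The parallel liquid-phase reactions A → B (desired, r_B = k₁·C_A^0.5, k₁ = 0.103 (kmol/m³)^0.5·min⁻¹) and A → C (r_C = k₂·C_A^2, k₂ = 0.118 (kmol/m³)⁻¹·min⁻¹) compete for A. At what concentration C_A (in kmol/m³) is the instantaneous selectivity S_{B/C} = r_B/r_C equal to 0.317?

1.96 kmol/m³

S_{B/C} = (k₁/k₂)·C_A^-1.5 ⇒ C_A = (S·k₂/k₁)^(1/(-1.5)).
= (0.317×0.118/0.103)^(-0.6667) = (0.3632)^(-0.6667) = 1.96 kmol/m³.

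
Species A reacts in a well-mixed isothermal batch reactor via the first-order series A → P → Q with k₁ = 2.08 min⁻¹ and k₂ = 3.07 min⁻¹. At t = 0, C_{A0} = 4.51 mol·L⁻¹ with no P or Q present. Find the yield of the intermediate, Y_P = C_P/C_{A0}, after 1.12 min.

0.137

Solving the coupled first-order balances gives C_P(t) = [k₁/(k₂−k₁)]·C_{A0}·(e^(−k₁t) − e^(−k₂t)).
e^(−k₁t) = e^(−2.08×1.12) = e^(−2.330) = 0.09733; e^(−k₂t) = e^(−3.438) = 0.03212.
C_P = 2.08×4.51/(3.07−2.08) × (0.09733−0.03212) = 9.476×0.06522 = 0.6180 mol·L⁻¹.
Y_P = C_P/C_{A0} = 0.6180/4.51 = 0.137.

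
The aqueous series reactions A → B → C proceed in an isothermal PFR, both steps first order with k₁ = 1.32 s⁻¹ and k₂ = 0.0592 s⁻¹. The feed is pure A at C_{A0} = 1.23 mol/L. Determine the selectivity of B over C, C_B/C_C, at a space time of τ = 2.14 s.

The intermediate concentration in a first-order A→B→C sequence is C_B = k₁C_{A0}(e^(−k₁τ) − e^(−k₂τ))/(k₂−k₁).
e^(−k₁τ) = e^(−1.32×2.14) = e^(−2.825) = 0.05932; e^(−k₂τ) = e^(−0.1267) = 0.8810.
C_B = 1.32×1.23/(0.0592−1.32) × (0.05932−0.8810) = (-1.288)×(-0.8217) = 1.058 mol/L.
C_A = C_{A0}e^(−k₁τ) = 0.07296 mol/L, so C_C = C_{A0}−C_A−C_B = 0.09890 mol/L; C_B/C_C = 10.7.

10.7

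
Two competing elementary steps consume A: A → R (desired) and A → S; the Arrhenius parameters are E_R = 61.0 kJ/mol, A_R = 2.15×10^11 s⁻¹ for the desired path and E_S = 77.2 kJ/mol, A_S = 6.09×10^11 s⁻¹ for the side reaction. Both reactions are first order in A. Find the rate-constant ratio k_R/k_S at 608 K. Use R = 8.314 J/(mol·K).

8.70

Since both paths have the same order in A, the concentration cancels and S_{R/S} = k_R/k_S = (A_R/A_S)·exp[(E_S−E_R)/(RT)].
(E_S−E_R)/(RT) = (77.2−61.0)×10³/(8.314×608) = 16200/5055 = 3.205.
k_R/k_S = (2.15×10^11/6.09×10^11)·exp(3.205) = 0.3530 × 24.65 = 8.70.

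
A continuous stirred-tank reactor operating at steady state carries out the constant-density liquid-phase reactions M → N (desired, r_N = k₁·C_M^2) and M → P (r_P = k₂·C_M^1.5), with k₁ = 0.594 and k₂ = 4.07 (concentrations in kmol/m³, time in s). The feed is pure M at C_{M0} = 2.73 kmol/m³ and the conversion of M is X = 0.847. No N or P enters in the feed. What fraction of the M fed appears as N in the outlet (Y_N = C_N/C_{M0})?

0.0730

Exit C_M = C_{M0}(1−X) = 2.73×0.153 = 0.4177 kmol/m³.
In a CSTR the entire volume is at exit conditions, so r_N = 0.594×0.4177^2 = 0.1036 and r_P = 4.07×0.4177^1.5 = 1.099.
Fraction of consumed M going to N: r_N/(r_N+r_P) = 0.08619.
C_N = 0.08619·C_{M0}·X = 0.08619×2.73×0.847 = 0.199 kmol/m³; Y_N = C_N/C_{M0} = 0.0730.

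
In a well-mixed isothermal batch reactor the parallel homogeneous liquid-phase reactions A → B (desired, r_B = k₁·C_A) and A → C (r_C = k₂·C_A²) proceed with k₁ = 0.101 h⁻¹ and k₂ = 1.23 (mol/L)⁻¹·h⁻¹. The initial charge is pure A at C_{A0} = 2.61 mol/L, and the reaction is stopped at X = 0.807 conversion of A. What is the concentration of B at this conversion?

0.125 mol/L

C_A = C_{A0}(1−X) = 0.5037 mol/L.
Along a PFR/batch, dC_B/dC_A = −r_B/(r_B+r_C) = −k₁/(k₁+k₂·C_A).
Integrating from C_{A0} to C_A: C_B = (0.101/1.23)·ln[(0.101+1.23·2.61)/(0.101+1.23·0.504)] = 0.08211·ln(3.311/0.7206) = 0.1252 mol/L.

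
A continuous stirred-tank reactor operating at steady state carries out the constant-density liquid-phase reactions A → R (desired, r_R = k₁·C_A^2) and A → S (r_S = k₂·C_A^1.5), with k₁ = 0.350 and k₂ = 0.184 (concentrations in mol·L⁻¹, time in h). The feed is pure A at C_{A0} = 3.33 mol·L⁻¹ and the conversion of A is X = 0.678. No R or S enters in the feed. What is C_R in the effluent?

1.50 mol·L⁻¹

Exit C_A = C_{A0}(1−X) = 3.33×0.322 = 1.072 mol·L⁻¹.
In a CSTR the entire volume is at exit conditions, so r_R = 0.350×1.072^2 = 0.4024 and r_S = 0.184×1.072^1.5 = 0.2043.
Fraction of consumed A going to R: r_R/(r_R+r_S) = 0.6633.
C_R = 0.6633·C_{A0}·X = 0.6633×3.33×0.678 = 1.50 mol·L⁻¹.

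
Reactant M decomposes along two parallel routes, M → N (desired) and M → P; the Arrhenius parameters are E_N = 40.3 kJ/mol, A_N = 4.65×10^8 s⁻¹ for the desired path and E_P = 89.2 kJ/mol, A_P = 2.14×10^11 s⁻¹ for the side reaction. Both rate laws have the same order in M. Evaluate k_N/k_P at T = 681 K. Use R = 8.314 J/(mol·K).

With equal orders, S_{N/P} = k_N/k_P = (A_N/A_P)·exp[(E_P−E_N)/(RT)].
(E_P−E_N)/(RT) = (89.2−40.3)×10³/(8.314×681) = 48900/5662 = 8.637.
k_N/k_P = (4.65×10^8/2.14×10^11)·exp(8.637) = 0.002173 × 5635 = 12.2.
Since E_N < E_P, lowering the temperature improves selectivity toward N.

12.2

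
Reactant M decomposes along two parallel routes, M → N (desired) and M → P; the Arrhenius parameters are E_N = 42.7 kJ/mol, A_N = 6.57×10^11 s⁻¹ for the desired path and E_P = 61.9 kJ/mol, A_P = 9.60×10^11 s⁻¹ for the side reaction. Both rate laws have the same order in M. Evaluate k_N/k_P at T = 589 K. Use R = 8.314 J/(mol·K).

34.5

k_N/k_P = (A_N/A_P)·exp[−(E_N−E_P)/(RT)] = (A_N/A_P)·exp[(E_P−E_N)/(RT)].
(E_P−E_N)/(RT) = (61.9−42.7)×10³/(8.314×589) = 19200/4897 = 3.921.
k_N/k_P = (6.57×10^11/9.60×10^11)·exp(3.921) = 0.6844 × 50.44 = 34.5.
Since E_N < E_P, lowering the temperature improves selectivity toward N.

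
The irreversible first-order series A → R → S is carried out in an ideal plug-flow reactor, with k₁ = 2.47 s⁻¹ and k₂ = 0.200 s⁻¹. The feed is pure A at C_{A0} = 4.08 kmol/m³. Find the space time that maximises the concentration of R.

1.11 s

Setting dC_R/dτ = 0 gives τ_opt = ln(k₂/k₁)/(k₂−k₁).
= ln(0.200/2.47)/(0.200−2.47) = ln(0.08097)/-2.270 = -2.514/-2.270 = 1.11 s.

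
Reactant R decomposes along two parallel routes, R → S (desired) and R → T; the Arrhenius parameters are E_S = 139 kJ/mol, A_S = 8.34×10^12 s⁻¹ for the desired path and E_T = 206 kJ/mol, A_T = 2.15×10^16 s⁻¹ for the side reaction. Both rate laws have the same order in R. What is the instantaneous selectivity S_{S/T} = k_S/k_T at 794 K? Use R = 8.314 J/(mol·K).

9.92

k_S/k_T = (A_S/A_T)·exp[−(E_S−E_T)/(RT)] = (A_S/A_T)·exp[(E_T−E_S)/(RT)].
(E_T−E_S)/(RT) = (206−139)×10³/(8.314×794) = 67000/6601 = 10.15.
k_S/k_T = (8.34×10^12/2.15×10^16)·exp(10.15) = 3.879×10^-4 × 25578 = 9.92.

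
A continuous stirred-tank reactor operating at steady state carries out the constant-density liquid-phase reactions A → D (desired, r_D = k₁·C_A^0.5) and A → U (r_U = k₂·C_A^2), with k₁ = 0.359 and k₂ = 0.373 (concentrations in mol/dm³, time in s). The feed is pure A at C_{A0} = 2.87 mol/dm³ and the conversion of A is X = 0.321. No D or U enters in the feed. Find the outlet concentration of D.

0.241 mol/dm³

Exit C_A = C_{A0}(1−X) = 2.87×0.679 = 1.949 mol/dm³.
Rates in a CSTR are evaluated at the outlet concentration: r_D = 0.359×1.949^0.5 = 0.5012, r_U = 0.373×1.949^2 = 1.416.
Fraction of consumed A going to D: r_D/(r_D+r_U) = 0.2613.
C_D = 0.2613·C_{A0}·X = 0.2613×2.87×0.321 = 0.241 mol/dm³.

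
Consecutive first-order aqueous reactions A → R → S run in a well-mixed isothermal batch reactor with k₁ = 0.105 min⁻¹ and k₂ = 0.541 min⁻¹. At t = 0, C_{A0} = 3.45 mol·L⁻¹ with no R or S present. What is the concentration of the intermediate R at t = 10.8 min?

0.265 mol·L⁻¹

For first-order series with pure A initially, C_R(t) = k₁C_{A0}/(k₂−k₁)·(e^(−k₁t) − e^(−k₂t)).
e^(−k₁t) = e^(−0.105×10.8) = e^(−1.134) = 0.3217; e^(−k₂t) = e^(−5.843) = 0.002901.
C_R = 0.105×3.45/(0.541−0.105) × (0.3217−0.002901) = 0.8308×0.3188 = 0.2649 mol·L⁻¹.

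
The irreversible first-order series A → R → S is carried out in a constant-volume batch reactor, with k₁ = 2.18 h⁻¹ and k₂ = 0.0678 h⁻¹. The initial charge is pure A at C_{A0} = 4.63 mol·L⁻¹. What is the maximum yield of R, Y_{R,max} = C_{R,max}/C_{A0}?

0.895

For a first-order series the maximum intermediate yield is C_{R,max}/C_{A0} = (k₁/k₂)^[k₂/(k₂−k₁)].
= (2.18/0.0678)^(0.0678/(0.0678−2.18)) = (32.15)^(-0.03210) = 0.8946.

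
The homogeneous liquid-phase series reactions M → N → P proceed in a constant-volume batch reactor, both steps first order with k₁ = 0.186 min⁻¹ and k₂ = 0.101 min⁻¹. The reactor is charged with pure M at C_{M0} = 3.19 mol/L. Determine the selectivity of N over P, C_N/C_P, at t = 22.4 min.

0.245

The intermediate concentration in a first-order A→B→C sequence is C_N = k₁C_{M0}(e^(−k₁t) − e^(−k₂t))/(k₂−k₁).
e^(−k₁t) = e^(−0.186×22.4) = e^(−4.166) = 0.01551; e^(−k₂t) = e^(−2.262) = 0.1041.
C_N = 0.186×3.19/(0.101−0.186) × (0.01551−0.1041) = (-6.980)×(-0.08859) = 0.6184 mol/L.
C_M = C_{M0}e^(−k₁t) = 0.04947 mol/L, so C_P = C_{M0}−C_M−C_N = 2.522 mol/L; C_N/C_P = 0.245.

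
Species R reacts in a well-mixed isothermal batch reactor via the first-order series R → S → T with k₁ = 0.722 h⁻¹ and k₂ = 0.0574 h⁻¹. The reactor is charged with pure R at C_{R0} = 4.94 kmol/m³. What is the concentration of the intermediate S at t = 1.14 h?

The intermediate concentration in a first-order A→B→C sequence is C_S = k₁C_{R0}(e^(−k₁t) − e^(−k₂t))/(k₂−k₁).
e^(−k₁t) = e^(−0.722×1.14) = e^(−0.8231) = 0.4391; e^(−k₂t) = e^(−0.06544) = 0.9367.
C_S = 0.722×4.94/(0.0574−0.722) × (0.4391−0.9367) = (-5.367)×(-0.4976) = 2.670 kmol/m³.

2.67 kmol/m³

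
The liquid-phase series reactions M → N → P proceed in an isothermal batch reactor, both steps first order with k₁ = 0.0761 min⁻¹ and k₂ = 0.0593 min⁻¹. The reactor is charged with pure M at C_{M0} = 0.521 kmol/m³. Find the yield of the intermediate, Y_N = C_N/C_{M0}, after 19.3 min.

Solving the coupled first-order balances gives C_N(t) = [k₁/(k₂−k₁)]·C_{M0}·(e^(−k₁t) − e^(−k₂t)).
e^(−k₁t) = e^(−0.0761×19.3) = e^(−1.469) = 0.2302; e^(−k₂t) = e^(−1.144) = 0.3184.
C_N = 0.0761×0.521/(0.0593−0.0761) × (0.2302−0.3184) = (-2.360)×(-0.08817) = 0.2081 kmol/m³.
Y_N = C_N/C_{M0} = 0.2081/0.521 = 0.399.

0.399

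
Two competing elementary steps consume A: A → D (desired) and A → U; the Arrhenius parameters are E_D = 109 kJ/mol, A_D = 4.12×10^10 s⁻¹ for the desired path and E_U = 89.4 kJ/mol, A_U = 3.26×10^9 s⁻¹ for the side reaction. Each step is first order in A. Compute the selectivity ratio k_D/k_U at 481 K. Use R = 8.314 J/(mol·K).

0.0940

k_D/k_U = (A_D/A_U)·exp[−(E_D−E_U)/(RT)] = (A_D/A_U)·exp[(E_U−E_D)/(RT)].
(E_U−E_D)/(RT) = (89.4−109)×10³/(8.314×481) = -19600/3999 = -4.901.
k_D/k_U = (4.12×10^10/3.26×10^9)·exp(-4.901) = 12.64 × 0.007438 = 0.0940.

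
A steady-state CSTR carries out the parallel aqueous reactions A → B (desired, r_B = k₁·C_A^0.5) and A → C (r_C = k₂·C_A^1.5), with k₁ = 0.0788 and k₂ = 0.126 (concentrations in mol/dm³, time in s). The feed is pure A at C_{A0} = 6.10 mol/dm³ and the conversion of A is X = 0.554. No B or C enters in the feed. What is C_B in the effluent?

Exit C_A = C_{A0}(1−X) = 6.10×0.446 = 2.721 mol/dm³.
In a CSTR the entire volume is at exit conditions, so r_B = 0.0788×2.721^0.5 = 0.1300 and r_C = 0.126×2.721^1.5 = 0.5654.
Fraction of consumed A going to B: r_B/(r_B+r_C) = 0.1869.
C_B = 0.1869·C_{A0}·X = 0.1869×6.10×0.554 = 0.632 mol/dm³.

0.632 mol/dm³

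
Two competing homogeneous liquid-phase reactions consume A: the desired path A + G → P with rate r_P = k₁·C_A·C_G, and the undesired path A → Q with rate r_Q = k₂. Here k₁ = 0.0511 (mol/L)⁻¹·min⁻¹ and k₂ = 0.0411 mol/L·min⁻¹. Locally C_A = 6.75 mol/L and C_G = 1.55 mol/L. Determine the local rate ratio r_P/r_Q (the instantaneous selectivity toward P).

13.0

S_{P/Q} = r_P/r_Q = (k₁·C_A·C_G)/(k₂) = (k₁/k₂)·C_A·C_G.
= (0.0511×6.750×1.550) / (0.0411) = 0.5346/0.04110 = 13.0.
Since the desired path is higher order in A, keeping C_A high (PFR or concentrated feed) favours P.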